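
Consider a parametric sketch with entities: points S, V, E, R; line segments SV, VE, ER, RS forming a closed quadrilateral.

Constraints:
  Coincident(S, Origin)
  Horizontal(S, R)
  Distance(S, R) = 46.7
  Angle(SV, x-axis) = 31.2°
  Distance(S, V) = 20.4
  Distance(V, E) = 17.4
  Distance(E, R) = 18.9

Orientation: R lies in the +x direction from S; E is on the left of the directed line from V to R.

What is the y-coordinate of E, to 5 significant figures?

14.374

S is at the origin; SR is horizontal with |SR| = 46.7 and R in +x, so R = (46.7, 0). SV runs at 31.2° with |SV| = 20.4, so V = (17.449, 10.568). E is determined by |VE| = 17.4 and |ER| = 18.9 together: it lies at the intersection of circle(V, 17.4) and circle(R, 18.9). With |VR| = 31.101, the foot of the radical line on VR is 14.675 from V and the perpendicular offset is √(17.4² − 14.675²) = 9.3488. Taking the left-of-VR solution: E = (34.428, 14.374).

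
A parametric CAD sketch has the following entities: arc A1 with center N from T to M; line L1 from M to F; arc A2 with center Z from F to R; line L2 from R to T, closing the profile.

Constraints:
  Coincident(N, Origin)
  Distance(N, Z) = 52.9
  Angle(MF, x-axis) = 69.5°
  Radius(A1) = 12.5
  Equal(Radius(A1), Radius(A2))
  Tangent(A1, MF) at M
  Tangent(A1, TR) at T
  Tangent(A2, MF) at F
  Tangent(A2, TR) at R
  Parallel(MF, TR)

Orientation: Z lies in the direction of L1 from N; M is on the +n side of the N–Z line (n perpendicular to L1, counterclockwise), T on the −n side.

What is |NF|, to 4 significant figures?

54.36

Tangency of A1 to both parallel lines with radius 12.5 puts M and T at N ± 12.5·n: M = (-11.71, 4.378), T = (11.71, -4.378). Equal radii place F and R the same way about Z: F = Z + 12.5·n = (6.818, 53.93), R = Z − 12.5·n = (30.23, 45.17). Then |NF| = |F − N| = 54.36.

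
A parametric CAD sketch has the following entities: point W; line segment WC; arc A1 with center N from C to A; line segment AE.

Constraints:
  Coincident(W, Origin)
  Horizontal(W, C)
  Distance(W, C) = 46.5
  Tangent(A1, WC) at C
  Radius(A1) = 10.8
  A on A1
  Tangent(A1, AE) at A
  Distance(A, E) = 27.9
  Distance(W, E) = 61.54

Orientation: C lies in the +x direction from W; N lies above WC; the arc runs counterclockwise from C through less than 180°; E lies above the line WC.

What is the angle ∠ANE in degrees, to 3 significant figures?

68.8°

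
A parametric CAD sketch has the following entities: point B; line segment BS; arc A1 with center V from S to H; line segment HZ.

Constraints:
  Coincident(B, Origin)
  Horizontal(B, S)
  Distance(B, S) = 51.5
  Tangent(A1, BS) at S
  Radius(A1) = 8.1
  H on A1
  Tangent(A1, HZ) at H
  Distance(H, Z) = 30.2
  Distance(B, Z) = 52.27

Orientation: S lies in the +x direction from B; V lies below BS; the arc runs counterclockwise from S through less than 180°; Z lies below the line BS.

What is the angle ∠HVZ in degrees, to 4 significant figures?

74.99°

Checks: B.y = 0.00, S.y = 0.00 ✓; |VH| = 8.100 ✓; ∠(VH, HZ) = 90.00° ✓; |HZ| = 30.20 ✓; |BZ| = 52.27 ✓.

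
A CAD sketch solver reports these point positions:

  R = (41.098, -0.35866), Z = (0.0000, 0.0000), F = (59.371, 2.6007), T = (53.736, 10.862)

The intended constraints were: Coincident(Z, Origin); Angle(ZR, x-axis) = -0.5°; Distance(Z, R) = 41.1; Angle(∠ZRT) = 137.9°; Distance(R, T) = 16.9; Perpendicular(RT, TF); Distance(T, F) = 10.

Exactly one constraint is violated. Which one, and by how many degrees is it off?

Perpendicular(RT, TF) — off by 7.30°.

Z = (0.00, 0.00) ✓; ZR at -0.5000° ✓; |ZR| = 41.10 ✓; ∠ZRT = 137.9° ✓; |RT| = 16.90 ✓; ∠(RT, TF) = 97.30° ✗; |TF| = 10.00 ✓.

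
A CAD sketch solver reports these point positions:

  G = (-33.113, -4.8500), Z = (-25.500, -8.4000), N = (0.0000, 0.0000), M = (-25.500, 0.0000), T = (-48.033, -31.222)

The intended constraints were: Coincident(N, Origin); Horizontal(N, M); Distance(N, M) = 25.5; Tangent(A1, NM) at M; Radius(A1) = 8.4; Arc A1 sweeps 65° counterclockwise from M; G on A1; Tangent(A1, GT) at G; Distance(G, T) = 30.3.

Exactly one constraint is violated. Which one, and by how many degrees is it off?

Tangent(A1, GT) at G — off by 4.50°.

N = (0.00, 0.00) ✓; N.y = 0.00, M.y = 0.00 ✓; |NM| = 25.50 ✓; ∠(ZM, MN) = 90.00° ✓; |ZM| = 8.400 ✓; bearing(Z→G) − bearing(Z→M) = 65.00° ✓; |ZG| = 8.400 ✓; ∠(ZG, GT) = 94.50° ✗; |GT| = 30.30 ✓.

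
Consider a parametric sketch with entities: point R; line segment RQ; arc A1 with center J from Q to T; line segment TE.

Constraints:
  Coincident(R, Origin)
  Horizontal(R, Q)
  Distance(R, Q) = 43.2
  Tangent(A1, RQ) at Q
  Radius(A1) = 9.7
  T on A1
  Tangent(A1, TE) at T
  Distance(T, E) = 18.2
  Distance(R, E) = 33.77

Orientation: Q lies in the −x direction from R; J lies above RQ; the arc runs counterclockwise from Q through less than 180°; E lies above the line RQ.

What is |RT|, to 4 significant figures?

34.99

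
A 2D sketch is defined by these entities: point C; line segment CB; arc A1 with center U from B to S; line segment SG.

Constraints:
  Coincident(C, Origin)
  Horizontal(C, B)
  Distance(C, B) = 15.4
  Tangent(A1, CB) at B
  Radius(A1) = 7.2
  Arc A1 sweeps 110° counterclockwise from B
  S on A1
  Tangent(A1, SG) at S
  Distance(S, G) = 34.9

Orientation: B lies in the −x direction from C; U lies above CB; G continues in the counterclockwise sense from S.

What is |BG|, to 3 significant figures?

42.8

C is at the origin; C and B share the same y with |CB| = 15.4 and B on the −x side, so B = (-15.4, 0.00). Since A1 is tangent to CB there, UB ⟂ CB, so U = B + (0, 7.2) = (-15.4, 7.20). On A1, B sits at bearing -90° from U; a 110° counterclockwise sweep puts S at bearing 20°, so S = U + 7.2·(cos 20°, sin 20°) = (-8.63, 9.66). Tangency of A1 to SG means the radius US is perpendicular to SG, so SG runs along (−sin 20°, cos 20°); with |SG| = 34.9, G = (-20.6, 42.5). Then |BG| = |G − B| = 42.8.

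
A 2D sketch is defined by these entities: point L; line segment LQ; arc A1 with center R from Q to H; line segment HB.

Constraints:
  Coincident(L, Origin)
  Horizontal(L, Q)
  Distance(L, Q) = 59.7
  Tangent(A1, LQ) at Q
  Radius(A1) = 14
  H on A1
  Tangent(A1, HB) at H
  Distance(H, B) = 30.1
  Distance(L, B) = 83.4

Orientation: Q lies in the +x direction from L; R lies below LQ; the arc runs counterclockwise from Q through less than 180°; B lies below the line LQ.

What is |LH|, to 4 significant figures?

54.71

L is at the origin; LQ is horizontal with |LQ| = 59.7 and Q on the +x side, so Q = (59.70, 0.000). A1 meets LQ tangentially, so RQ is at right angles to LQ, so R = Q + (0, -14) = (59.70, -14.00). Since RH ⟂ HB (tangency), |RB| = √(14.0² + 30.1²) = 33.20 regardless of where H sits on A1. So B lies on both circle(L, 83.4) and circle(R, 33.20); the below-LQ intersection is B = (69.82, -45.62). H is the foot of the tangent from B: H = (49.41, -23.49).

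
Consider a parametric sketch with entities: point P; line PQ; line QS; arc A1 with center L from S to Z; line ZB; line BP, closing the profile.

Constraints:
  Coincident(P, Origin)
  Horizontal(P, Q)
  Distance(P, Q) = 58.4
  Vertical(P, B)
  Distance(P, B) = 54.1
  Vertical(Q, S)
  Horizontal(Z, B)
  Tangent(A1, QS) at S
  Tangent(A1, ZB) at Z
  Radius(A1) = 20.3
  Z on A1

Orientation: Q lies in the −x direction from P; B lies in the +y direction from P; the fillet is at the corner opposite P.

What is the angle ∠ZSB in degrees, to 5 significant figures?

25.832°

P is at the origin; PQ is horizontal with |PQ| = 58.4 and Q on the −x side, so Q = (-58.400, 0.0000). PB is vertical with |PB| = 54.1 and B on the +y side, so B = (0.0000, 54.100). The virtual corner opposite P is at (-58.400, 54.100). The tangent condition forces LS to be normal to QS and since A1 is tangent to ZB there, LZ ⟂ ZB, with radius 20.3, so the center L sits 20.3 in from both sides at L = (-38.100, 33.800). That places the tangent points at S = (-58.400, 33.800) on QS and Z = (-38.100, 54.100) on ZB. Then cos ∠ZSB = SZ·SB / (|SZ||SB|), giving 25.832°.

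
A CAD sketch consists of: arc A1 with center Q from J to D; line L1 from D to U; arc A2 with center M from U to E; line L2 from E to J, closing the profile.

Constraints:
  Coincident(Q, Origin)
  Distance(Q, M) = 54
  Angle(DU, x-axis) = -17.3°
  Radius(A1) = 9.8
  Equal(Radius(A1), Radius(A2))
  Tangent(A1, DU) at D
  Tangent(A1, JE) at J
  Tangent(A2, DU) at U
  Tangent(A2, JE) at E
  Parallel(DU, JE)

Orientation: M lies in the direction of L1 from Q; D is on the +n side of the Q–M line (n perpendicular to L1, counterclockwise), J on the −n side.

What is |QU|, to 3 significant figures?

54.9

Tangency of A1 to both parallel lines with radius 9.8 puts D and J at Q ± 9.8·n: D = (2.91, 9.36), J = (-2.91, -9.36). Equal radii place U and E the same way about M: U = M + 9.8·n = (54.5, -6.70), E = M − 9.8·n = (48.6, -25.4). Then |QU| = |U − Q| = 54.9.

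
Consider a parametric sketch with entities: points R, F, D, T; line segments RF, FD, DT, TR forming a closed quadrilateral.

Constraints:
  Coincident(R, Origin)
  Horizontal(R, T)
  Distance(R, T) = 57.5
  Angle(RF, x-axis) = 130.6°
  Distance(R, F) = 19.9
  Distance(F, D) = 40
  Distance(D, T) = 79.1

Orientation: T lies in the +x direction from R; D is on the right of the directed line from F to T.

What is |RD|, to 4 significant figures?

30.30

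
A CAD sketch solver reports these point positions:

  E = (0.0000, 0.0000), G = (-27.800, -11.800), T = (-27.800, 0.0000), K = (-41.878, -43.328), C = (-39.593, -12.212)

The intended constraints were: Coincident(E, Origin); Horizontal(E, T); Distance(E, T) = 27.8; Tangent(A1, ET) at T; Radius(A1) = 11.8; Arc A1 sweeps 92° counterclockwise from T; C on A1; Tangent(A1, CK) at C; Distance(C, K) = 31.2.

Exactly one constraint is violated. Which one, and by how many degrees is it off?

Tangent(A1, CK) at C — off by 6.20°.

E = (0.00, 0.00) ✓; E.y = 0.00, T.y = 0.00 ✓; |ET| = 27.80 ✓; ∠(GT, TE) = 90.00° ✓; |GT| = 11.80 ✓; bearing(G→C) − bearing(G→T) = 92.00° ✓; |GC| = 11.80 ✓; ∠(GC, CK) = 96.20° ✗; |CK| = 31.20 ✓.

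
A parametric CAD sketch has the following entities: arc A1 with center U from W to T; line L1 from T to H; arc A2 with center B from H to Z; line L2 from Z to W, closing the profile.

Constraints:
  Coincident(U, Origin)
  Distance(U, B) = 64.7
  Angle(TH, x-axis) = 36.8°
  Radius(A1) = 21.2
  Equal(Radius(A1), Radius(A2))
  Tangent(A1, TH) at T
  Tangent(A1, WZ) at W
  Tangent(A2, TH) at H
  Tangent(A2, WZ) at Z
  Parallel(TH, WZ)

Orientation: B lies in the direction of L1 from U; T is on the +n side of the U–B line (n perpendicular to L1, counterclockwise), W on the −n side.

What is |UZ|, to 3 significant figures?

68.1

The slot axis is L1's direction at 36.8°, so u = (cos 36.8°, sin 36.8°) = (0.801, 0.599) and n = (−sin 36.8°, cos 36.8°) = (-0.599, 0.801). U is at the origin and B lies 64.7 along u from U, so B = 64.7·u = (51.8, 38.8). Tangency of A1 to both parallel lines with radius 21.2 puts T and W at U ± 21.2·n: T = (-12.7, 17.0), W = (12.7, -17.0). Equal radii place H and Z the same way about B: H = B + 21.2·n = (39.1, 55.7), Z = B − 21.2·n = (64.5, 21.8). Then |UZ| = |Z − U| = 68.1.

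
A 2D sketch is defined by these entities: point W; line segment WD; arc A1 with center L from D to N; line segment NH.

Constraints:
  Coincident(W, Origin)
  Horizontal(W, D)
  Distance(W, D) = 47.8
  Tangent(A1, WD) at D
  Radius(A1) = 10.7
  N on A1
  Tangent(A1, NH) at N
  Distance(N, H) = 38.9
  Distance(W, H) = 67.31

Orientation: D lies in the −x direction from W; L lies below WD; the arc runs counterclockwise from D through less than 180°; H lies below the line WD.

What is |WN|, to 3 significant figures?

59.6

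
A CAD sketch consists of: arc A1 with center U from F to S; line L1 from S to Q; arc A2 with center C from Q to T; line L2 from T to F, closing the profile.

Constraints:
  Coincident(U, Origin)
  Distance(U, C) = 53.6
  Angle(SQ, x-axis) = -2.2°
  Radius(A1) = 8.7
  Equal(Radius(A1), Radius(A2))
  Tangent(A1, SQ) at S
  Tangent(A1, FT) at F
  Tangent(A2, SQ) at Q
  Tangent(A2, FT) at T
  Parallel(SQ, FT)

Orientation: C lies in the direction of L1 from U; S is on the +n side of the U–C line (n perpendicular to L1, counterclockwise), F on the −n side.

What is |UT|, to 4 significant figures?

54.30

Tangency of A1 to both parallel lines with radius 8.7 puts S and F at U ± 8.7·n: S = (0.3340, 8.694), F = (-0.3340, -8.694). Equal radii place Q and T the same way about C: Q = C + 8.7·n = (53.89, 6.636), T = C − 8.7·n = (53.23, -10.75). Then |UT| = |T − U| = 54.30.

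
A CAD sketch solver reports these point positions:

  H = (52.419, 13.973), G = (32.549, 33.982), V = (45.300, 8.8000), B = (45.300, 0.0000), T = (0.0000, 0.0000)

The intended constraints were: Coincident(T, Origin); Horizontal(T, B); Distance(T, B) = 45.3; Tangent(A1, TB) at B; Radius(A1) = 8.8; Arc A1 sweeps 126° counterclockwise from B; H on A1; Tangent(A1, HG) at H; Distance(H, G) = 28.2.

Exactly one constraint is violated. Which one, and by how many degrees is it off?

Tangent(A1, HG) at H — off by 8.80°.

T = (0.00, 0.00) ✓; T.y = 0.00, B.y = 0.00 ✓; |TB| = 45.30 ✓; ∠(VB, BT) = 90.00° ✓; |VB| = 8.800 ✓; bearing(V→H) − bearing(V→B) = 126.0° ✓; |VH| = 8.800 ✓; ∠(VH, HG) = 81.20° ✗; |HG| = 28.20 ✓.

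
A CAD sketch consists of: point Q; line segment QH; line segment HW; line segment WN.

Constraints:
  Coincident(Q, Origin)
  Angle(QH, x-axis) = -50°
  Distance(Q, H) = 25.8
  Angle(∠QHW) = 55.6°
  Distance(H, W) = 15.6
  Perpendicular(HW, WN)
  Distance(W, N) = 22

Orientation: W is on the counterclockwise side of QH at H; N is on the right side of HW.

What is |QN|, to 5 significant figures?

43.300

Q is at the origin; QH runs at -50.0° with length 25.8, so H = 25.8·(cos -50.0°, sin -50.0°) = (16.584, -19.764). ∠QHW = 55.6°, so HW runs at -50.0° + (180° − 55.6°) = 74.400° from the x-axis; with |HW| = 15.6, W = H + 15.6·(cos 74.400°, sin 74.400°) = (20.779, -4.7386). HW ⟂ WN; with |WN| = 22.0 on the right of HW, N = W + 22.0·(0.96316, -0.26892) = (41.969, -10.655). Then |QN| = |N − Q| = 43.300.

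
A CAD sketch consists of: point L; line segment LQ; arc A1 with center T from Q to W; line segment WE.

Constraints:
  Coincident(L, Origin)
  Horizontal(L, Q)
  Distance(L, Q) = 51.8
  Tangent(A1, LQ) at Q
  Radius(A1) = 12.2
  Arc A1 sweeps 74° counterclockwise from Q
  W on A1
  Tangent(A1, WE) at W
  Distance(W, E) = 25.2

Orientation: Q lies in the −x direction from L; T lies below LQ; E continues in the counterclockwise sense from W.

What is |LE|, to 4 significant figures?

77.84

On A1, Q sits at bearing 90° from T; a 74° counterclockwise sweep puts W at bearing 164°, so W = T + 12.2·(cos 164°, sin 164°) = (-63.53, -8.837). A1 meets WE tangentially, so TW is at right angles to WE, so WE runs along (−sin 164°, cos 164°); with |WE| = 25.2, E = (-70.47, -33.06). Then |LE| = |E − L| = 77.84.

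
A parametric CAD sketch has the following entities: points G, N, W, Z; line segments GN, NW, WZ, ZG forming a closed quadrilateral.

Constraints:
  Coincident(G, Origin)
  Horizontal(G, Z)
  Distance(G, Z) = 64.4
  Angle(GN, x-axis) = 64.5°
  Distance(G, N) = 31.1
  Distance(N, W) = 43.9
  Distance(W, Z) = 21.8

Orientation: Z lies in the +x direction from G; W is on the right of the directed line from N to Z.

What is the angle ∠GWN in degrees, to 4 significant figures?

41.81°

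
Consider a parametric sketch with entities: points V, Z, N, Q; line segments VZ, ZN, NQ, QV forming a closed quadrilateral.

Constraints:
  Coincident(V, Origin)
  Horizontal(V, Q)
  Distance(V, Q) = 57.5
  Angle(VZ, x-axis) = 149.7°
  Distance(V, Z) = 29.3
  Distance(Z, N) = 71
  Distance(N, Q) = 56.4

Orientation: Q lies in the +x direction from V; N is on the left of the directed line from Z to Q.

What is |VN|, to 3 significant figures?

62.7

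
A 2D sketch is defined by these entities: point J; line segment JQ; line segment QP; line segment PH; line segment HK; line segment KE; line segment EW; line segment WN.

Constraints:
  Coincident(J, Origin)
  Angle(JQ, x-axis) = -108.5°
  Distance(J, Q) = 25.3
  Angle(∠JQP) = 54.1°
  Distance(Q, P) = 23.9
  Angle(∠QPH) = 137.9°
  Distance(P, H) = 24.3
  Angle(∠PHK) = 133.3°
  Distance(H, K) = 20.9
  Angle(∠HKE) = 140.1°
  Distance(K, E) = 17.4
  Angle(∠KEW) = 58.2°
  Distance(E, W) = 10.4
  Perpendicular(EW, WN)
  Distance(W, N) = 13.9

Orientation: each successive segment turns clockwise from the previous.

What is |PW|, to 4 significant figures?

41.17

J is at the origin; JQ runs at -108.5° with length 25.3, so Q = (-8.028, -23.99). ∠JQP = 54.1° gives QP at 125.6° from the x-axis; with |QP| = 23.9, P = (-21.94, -4.559). ∠QPH = 137.9° gives PH at 83.50° from the x-axis; with |PH| = 24.3, H = (-19.19, 19.58). ∠PHK = 133.3° gives HK at 36.80° from the x-axis; with |HK| = 20.9, K = (-2.454, 32.10). ∠HKE = 140.1° gives KE at -3.100° from the x-axis; with |KE| = 17.4, E = (14.92, 31.16). ∠KEW = 58.2° gives EW at -124.9° from the x-axis; with |EW| = 10.4, W = (8.970, 22.63). Then |PW| = |W − P| = 41.17.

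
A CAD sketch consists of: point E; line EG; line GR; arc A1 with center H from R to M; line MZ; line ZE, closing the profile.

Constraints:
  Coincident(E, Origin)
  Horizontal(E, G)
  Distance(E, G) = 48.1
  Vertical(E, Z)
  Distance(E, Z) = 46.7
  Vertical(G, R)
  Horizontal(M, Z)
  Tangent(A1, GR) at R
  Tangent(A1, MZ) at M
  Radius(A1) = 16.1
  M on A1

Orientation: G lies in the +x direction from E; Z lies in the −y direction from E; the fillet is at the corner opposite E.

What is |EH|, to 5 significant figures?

44.276

E and Z share the same x with |EZ| = 46.7 and Z on the −y side, so Z = (0.0000, -46.700). The virtual corner opposite E is at (48.100, -46.700). Since A1 is tangent to GR there, HR ⟂ GR and since A1 is tangent to MZ there, HM ⟂ MZ, with radius 16.1, so the center H sits 16.1 in from both sides at H = (32.000, -30.600). Then |EH| = |H − E| = 44.276.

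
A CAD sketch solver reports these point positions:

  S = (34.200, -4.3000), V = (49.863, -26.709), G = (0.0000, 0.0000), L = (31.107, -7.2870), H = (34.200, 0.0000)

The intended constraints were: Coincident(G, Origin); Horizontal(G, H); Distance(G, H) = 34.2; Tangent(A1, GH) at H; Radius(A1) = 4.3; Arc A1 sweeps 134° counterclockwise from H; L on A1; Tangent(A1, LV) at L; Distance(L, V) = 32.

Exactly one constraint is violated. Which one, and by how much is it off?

Distance(L, V) = 32 — off by 5.00.

G = (0.00, 0.00) ✓; G.y = 0.00, H.y = 0.00 ✓; |GH| = 34.20 ✓; ∠(SH, HG) = 90.00° ✓; |SH| = 4.300 ✓; bearing(S→L) − bearing(S→H) = 134.0° ✓; |SL| = 4.300 ✓; ∠(SL, LV) = 90.00° ✓; |LV| = 27.00 ✗.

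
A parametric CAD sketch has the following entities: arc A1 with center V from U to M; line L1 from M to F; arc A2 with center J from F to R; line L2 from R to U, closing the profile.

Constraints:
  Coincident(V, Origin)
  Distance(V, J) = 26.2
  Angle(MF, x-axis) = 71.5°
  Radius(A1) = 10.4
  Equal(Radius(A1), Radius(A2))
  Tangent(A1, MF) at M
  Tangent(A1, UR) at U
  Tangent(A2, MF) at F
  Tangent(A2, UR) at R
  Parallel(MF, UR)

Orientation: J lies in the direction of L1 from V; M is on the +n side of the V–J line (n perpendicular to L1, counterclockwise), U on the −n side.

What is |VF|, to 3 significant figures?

28.2

The slot axis is L1's direction at 71.5°, so u = (cos 71.5°, sin 71.5°) = (0.317, 0.948) and n = (−sin 71.5°, cos 71.5°) = (-0.948, 0.317). V is at the origin and J lies 26.2 along u from V, so J = 26.2·u = (8.31, 24.8). Tangency of A1 to both parallel lines with radius 10.4 puts M and U at V ± 10.4·n: M = (-9.86, 3.30), U = (9.86, -3.30). Equal radii place F and R the same way about J: F = J + 10.4·n = (-1.55, 28.1), R = J − 10.4·n = (18.2, 21.5). Then |VF| = |F − V| = 28.2.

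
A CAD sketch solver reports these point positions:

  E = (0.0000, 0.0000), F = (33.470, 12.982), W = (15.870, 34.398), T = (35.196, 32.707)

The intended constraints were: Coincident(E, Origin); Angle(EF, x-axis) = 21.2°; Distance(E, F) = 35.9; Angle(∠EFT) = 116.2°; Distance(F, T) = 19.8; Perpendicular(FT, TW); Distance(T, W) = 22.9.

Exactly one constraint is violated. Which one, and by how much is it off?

Distance(T, W) = 22.9 — off by 3.50.

E = (0.00, 0.00) ✓; EF at 21.20° ✓; |EF| = 35.90 ✓; ∠EFT = 116.2° ✓; |FT| = 19.80 ✓; ∠(FT, TW) = 90.00° ✓; |TW| = 19.40 ✗.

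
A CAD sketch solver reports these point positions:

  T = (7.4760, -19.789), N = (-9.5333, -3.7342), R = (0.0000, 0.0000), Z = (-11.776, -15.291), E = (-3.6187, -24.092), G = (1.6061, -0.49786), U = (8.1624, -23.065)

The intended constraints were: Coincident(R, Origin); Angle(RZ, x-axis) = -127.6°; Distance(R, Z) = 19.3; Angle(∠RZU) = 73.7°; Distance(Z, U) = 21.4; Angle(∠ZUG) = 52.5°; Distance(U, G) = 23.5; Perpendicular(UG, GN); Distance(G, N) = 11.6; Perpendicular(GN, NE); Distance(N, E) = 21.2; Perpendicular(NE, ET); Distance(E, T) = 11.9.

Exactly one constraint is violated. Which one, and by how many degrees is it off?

Perpendicular(NE, ET) — off by 5.00°.

R = (0.00, 0.00) ✓; RZ at -127.6° ✓; |RZ| = 19.30 ✓; ∠RZU = 73.70° ✓; |ZU| = 21.40 ✓; ∠ZUG = 52.50° ✓; |UG| = 23.50 ✓; ∠(UG, GN) = 90.00° ✓; |GN| = 11.60 ✓; ∠(GN, NE) = 90.00° ✓; |NE| = 21.20 ✓; ∠(NE, ET) = 95.00° ✗; |ET| = 11.90 ✓.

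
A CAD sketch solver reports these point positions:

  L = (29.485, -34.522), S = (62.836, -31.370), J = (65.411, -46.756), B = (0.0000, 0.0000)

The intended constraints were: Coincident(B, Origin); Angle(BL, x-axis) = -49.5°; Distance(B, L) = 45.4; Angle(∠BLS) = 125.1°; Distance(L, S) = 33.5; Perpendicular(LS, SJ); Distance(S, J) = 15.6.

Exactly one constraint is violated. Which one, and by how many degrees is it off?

Perpendicular(LS, SJ) — off by 4.10°.

B = (0.00, 0.00) ✓; BL at -49.50° ✓; |BL| = 45.40 ✓; ∠BLS = 125.1° ✓; |LS| = 33.50 ✓; ∠(LS, SJ) = 85.90° ✗; |SJ| = 15.60 ✓.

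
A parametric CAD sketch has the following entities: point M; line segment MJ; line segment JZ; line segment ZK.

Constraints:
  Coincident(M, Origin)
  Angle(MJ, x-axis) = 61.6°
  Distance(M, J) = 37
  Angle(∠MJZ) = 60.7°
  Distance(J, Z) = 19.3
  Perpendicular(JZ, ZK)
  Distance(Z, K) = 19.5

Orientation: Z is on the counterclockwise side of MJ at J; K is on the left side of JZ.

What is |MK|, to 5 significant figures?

12.822

M is at the origin; MJ runs at 61.6° with length 37.0, so J = 37.0·(cos 61.6°, sin 61.6°) = (17.598, 32.547). ∠MJZ = 60.7°, so JZ runs at 61.6° + (180° − 60.7°) = 180.90° from the x-axis; with |JZ| = 19.3, Z = J + 19.3·(cos 180.90°, sin 180.90°) = (-1.6995, 32.244). The perpendicularity gives ZK at right angles to JZ; with |ZK| = 19.5 on the left of JZ, K = Z + 19.5·(0.015707, -0.99988) = (-1.3932, 12.746). Then |MK| = |K − M| = 12.822.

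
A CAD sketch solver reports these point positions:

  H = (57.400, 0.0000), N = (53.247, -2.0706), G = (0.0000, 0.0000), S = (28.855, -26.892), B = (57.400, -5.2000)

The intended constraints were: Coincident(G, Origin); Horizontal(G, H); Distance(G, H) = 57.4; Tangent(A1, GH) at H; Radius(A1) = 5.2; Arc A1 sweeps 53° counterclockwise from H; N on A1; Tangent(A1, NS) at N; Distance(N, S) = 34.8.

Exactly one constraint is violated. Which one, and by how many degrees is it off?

Tangent(A1, NS) at N — off by 7.50°.

G = (0.00, 0.00) ✓; G.y = 0.00, H.y = 0.00 ✓; |GH| = 57.40 ✓; ∠(BH, HG) = 90.00° ✓; |BH| = 5.200 ✓; bearing(B→N) − bearing(B→H) = 53.00° ✓; |BN| = 5.200 ✓; ∠(BN, NS) = 97.50° ✗; |NS| = 34.80 ✓.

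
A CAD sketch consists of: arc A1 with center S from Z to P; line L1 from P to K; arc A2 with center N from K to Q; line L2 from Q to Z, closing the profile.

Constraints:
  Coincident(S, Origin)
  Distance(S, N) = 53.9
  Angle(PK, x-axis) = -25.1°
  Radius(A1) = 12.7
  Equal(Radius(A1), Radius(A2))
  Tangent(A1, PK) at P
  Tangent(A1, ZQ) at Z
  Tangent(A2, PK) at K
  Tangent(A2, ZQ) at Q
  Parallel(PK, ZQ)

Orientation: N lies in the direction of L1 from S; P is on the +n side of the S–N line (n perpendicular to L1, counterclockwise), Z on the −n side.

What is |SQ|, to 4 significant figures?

55.38

Tangency of A1 to both parallel lines with radius 12.7 puts P and Z at S ± 12.7·n: P = (5.387, 11.50), Z = (-5.387, -11.50). Equal radii place K and Q the same way about N: K = N + 12.7·n = (54.20, -11.36), Q = N − 12.7·n = (43.42, -34.37). Then |SQ| = |Q − S| = 55.38.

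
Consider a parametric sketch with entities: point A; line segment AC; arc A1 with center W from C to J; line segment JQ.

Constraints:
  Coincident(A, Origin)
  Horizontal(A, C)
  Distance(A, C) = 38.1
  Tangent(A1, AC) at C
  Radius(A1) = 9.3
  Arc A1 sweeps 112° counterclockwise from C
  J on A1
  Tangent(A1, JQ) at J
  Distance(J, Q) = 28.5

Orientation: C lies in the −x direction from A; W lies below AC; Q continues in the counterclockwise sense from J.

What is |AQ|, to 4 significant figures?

53.26

A is at the origin; A and C share the same y with |AC| = 38.1 and C on the −x side, so C = (-38.10, 0.000). A1 meets AC tangentially, so WC is at right angles to AC, so W = C + (0, -9.3) = (-38.10, -9.300). On A1, C sits at bearing 90° from W; a 112° counterclockwise sweep puts J at bearing 202°, so J = W + 9.3·(cos 202°, sin 202°) = (-46.72, -12.78). Since A1 is tangent to JQ there, WJ ⟂ JQ, so JQ runs along (−sin 202°, cos 202°); with |JQ| = 28.5, Q = (-36.05, -39.21). Then |AQ| = |Q − A| = 53.26.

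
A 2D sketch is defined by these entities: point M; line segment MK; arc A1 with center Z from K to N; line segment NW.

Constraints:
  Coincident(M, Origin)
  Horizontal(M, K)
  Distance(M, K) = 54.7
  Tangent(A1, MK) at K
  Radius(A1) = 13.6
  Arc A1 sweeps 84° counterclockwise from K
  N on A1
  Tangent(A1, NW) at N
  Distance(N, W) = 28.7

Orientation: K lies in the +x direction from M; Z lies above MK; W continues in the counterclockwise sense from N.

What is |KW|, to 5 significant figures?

43.947

M is at the origin; M and K share the same y with |MK| = 54.7 and K on the +x side, so K = (54.700, 0.0000). Tangency of A1 to MK means the radius ZK is perpendicular to MK, so Z = K + (0, 13.6) = (54.700, 13.600). On A1, K sits at bearing -90° from Z; an 84° counterclockwise sweep puts N at bearing -6°, so N = Z + 13.6·(cos -6°, sin -6°) = (68.225, 12.178). A1 meets NW tangentially, so ZN is at right angles to NW, so NW runs along (−sin -6°, cos -6°); with |NW| = 28.7, W = (71.225, 40.721). Then |KW| = |W − K| = 43.947.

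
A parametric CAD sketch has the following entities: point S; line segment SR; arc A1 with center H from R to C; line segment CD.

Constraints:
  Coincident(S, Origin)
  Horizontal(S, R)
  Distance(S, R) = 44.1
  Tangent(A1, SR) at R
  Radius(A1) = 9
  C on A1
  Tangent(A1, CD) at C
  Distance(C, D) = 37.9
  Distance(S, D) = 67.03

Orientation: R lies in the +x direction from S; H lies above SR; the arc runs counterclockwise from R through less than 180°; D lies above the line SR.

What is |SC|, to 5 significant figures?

54.003

Checks: S = (0.00, 0.00) ✓; |SR| = 44.10 ✓; |HC| = 9.000 ✓; ∠(HC, CD) = 90.00° ✓; |CD| = 37.90 ✓; |SD| = 67.03 ✓.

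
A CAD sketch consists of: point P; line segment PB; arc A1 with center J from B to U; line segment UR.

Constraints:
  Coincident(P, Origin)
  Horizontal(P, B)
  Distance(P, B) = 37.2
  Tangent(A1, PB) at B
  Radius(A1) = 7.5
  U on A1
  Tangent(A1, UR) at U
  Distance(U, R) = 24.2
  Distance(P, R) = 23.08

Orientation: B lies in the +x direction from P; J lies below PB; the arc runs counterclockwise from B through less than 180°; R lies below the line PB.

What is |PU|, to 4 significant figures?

32.23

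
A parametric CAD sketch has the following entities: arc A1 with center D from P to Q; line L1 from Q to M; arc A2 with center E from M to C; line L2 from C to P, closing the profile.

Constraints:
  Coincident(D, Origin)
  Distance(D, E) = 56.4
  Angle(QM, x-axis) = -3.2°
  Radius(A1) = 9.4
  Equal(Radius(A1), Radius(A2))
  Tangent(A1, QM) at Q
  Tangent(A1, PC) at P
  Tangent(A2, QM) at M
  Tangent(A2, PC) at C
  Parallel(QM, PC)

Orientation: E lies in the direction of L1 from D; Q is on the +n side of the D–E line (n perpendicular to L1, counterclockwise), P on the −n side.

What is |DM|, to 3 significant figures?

57.2

The slot axis is L1's direction at -3.2°, so u = (cos -3.2°, sin -3.2°) = (0.998, -0.0558) and n = (−sin -3.2°, cos -3.2°) = (0.0558, 0.998). D is at the origin and E lies 56.4 along u from D, so E = 56.4·u = (56.3, -3.15). Tangency of A1 to both parallel lines with radius 9.4 puts Q and P at D ± 9.4·n: Q = (0.525, 9.39), P = (-0.525, -9.39). Equal radii place M and C the same way about E: M = E + 9.4·n = (56.8, 6.24), C = E − 9.4·n = (55.8, -12.5). Then |DM| = |M − D| = 57.2.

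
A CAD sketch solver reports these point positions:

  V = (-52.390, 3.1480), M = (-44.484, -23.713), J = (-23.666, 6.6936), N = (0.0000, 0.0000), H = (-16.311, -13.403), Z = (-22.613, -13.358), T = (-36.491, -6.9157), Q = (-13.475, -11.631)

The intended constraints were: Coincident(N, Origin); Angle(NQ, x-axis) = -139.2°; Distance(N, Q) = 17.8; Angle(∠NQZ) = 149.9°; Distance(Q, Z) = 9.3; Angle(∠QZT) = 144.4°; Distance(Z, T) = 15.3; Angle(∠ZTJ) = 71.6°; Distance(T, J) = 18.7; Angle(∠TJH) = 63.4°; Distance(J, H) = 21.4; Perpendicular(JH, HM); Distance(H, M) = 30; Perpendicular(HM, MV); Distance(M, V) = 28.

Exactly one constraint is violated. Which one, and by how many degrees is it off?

Perpendicular(HM, MV) — off by 3.70°.

N = (0.00, 0.00) ✓; NQ at -139.2° ✓; |NQ| = 17.80 ✓; ∠NQZ = 149.9° ✓; |QZ| = 9.300 ✓; ∠QZT = 144.4° ✓; |ZT| = 15.30 ✓; ∠ZTJ = 71.60° ✓; |TJ| = 18.70 ✓; ∠TJH = 63.40° ✓; |JH| = 21.40 ✓; ∠(JH, HM) = 90.00° ✓; |HM| = 30.00 ✓; ∠(HM, MV) = 93.70° ✗; |MV| = 28.00 ✓.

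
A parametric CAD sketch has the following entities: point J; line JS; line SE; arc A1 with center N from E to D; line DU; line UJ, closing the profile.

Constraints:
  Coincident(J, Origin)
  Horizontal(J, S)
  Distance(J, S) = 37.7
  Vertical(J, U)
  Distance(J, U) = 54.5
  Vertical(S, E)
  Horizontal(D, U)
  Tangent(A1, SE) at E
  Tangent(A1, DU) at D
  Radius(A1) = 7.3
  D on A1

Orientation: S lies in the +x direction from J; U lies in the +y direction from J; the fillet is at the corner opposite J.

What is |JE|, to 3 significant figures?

60.4

J is at the origin; J and S share the same y with |JS| = 37.7 and S on the +x side, so S = (37.7, 0.00). J and U share the same x with |JU| = 54.5 and U on the +y side, so U = (0.00, 54.5). The virtual corner opposite J is at (37.7, 54.5). The tangent condition forces NE to be normal to SE and since A1 is tangent to DU there, ND ⟂ DU, with radius 7.3, so the center N sits 7.3 in from both sides at N = (30.4, 47.2). That places the tangent points at E = (37.7, 47.2) on SE and D = (30.4, 54.5) on DU. Then |JE| = |E − J| = 60.4.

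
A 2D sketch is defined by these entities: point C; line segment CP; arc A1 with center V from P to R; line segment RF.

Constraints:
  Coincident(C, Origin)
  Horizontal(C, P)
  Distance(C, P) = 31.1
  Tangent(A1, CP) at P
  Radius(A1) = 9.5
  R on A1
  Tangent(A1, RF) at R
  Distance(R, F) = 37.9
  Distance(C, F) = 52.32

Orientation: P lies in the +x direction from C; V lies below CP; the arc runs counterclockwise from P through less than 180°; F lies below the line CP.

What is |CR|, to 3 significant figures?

23.6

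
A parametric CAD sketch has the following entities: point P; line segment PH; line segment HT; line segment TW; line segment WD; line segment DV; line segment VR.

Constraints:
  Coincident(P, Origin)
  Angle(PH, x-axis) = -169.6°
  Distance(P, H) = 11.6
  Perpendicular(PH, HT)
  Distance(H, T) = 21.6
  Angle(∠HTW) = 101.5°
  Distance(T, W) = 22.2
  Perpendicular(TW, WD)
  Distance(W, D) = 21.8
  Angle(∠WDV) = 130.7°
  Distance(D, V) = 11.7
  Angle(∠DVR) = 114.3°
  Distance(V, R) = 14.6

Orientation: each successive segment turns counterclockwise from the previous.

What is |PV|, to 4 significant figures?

8.643

P is at the origin; PH runs at -169.6° with length 11.6, so H = (-11.41, -2.094). The perpendicularity gives HT at right angles to PH, so HT runs at -79.60°; with |HT| = 21.6, T = (-7.510, -23.34). ∠HTW = 101.5° gives TW at -1.100° from the x-axis; with |TW| = 22.2, W = (14.69, -23.77). TW is perpendicular to WD, so WD runs at 88.90°; with |WD| = 21.8, D = (15.10, -1.969). ∠WDV = 130.7° gives DV at 138.2° from the x-axis; with |DV| = 11.7, V = (6.382, 5.829). Then |PV| = |V − P| = 8.643.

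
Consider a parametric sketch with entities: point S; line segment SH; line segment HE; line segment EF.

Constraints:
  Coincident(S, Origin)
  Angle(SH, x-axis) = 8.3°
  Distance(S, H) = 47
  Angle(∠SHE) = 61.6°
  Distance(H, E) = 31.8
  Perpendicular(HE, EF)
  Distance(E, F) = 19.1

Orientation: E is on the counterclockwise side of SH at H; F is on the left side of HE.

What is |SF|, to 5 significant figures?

24.166

S is at the origin; SH runs at 8.3° with length 47.0, so H = 47.0·(cos 8.3°, sin 8.3°) = (46.508, 6.7847). ∠SHE = 61.6°, so HE runs at 8.3° + (180° − 61.6°) = 126.70° from the x-axis; with |HE| = 31.8, E = H + 31.8·(cos 126.70°, sin 126.70°) = (27.503, 32.281). HE ⟂ EF; with |EF| = 19.1 on the left of HE, F = E + 19.1·(-0.80178, -0.59763) = (12.189, 20.867). Then |SF| = |F − S| = 24.166.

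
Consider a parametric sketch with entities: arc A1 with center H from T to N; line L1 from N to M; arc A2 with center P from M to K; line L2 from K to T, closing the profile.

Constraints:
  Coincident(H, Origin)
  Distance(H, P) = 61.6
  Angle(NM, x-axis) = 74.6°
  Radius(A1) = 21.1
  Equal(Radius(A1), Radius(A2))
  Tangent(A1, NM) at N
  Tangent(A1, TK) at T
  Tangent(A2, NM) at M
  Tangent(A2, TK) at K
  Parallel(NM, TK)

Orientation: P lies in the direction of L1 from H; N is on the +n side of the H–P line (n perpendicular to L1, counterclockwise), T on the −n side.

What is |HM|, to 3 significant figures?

65.1

The slot axis is L1's direction at 74.6°, so u = (cos 74.6°, sin 74.6°) = (0.266, 0.964) and n = (−sin 74.6°, cos 74.6°) = (-0.964, 0.266). H is at the origin and P lies 61.6 along u from H, so P = 61.6·u = (16.4, 59.4). Tangency of A1 to both parallel lines with radius 21.1 puts N and T at H ± 21.1·n: N = (-20.3, 5.60), T = (20.3, -5.60). Equal radii place M and K the same way about P: M = P + 21.1·n = (-3.98, 65.0), K = P − 21.1·n = (36.7, 53.8). Then |HM| = |M − H| = 65.1.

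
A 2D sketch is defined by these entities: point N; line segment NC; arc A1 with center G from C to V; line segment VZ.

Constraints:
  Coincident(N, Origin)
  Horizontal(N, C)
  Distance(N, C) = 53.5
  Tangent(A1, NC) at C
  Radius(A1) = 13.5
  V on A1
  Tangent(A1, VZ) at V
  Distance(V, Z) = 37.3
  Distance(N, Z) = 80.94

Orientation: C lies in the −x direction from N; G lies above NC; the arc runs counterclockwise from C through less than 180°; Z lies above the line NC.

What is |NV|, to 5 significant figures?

46.838

N is at the origin; N and C share the same y with |NC| = 53.5 and C on the −x side, so C = (-53.500, 0.0000). A1 meets NC tangentially, so GC is at right angles to NC, so G = C + (0, 13.5) = (-53.500, 13.500). Since GV ⟂ VZ (tangency), |GZ| = √(13.5² + 37.3²) = 39.668 regardless of where V sits on A1. So Z lies on both circle(N, 80.94) and circle(G, 39.668); the above-NC intersection is Z = (-61.778, 52.294). V is the foot of the tangent from Z: V = (-42.044, 20.642).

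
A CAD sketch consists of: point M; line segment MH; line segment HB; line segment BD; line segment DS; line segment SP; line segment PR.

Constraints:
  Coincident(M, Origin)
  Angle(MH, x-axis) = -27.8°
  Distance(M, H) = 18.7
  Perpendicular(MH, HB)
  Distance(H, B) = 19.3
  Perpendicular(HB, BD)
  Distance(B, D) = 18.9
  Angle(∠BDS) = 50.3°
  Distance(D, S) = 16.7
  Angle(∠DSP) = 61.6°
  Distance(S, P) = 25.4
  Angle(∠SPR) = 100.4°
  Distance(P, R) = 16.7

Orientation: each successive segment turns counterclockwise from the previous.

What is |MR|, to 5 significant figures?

39.375

∠DSP = 61.6° gives SP at 40.300° from the x-axis; with |SP| = 25.4, P = (31.640, 17.253). ∠SPR = 100.4° gives PR at 119.90° from the x-axis; with |PR| = 16.7, R = (23.315, 31.730). Then |MR| = |R − M| = 39.375.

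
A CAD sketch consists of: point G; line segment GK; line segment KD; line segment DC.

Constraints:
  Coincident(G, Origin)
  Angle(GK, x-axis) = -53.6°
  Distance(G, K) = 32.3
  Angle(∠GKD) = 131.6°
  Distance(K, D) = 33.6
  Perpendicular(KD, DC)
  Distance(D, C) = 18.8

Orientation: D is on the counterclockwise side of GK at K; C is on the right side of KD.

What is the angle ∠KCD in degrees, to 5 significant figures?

60.772°

G is at the origin; GK runs at -53.6° with length 32.3, so K = 32.3·(cos -53.6°, sin -53.6°) = (19.167, -25.998). ∠GKD = 131.6°, so KD runs at -53.6° + (180° − 131.6°) = -5.2000° from the x-axis; with |KD| = 33.6, D = K + 33.6·(cos -5.2000°, sin -5.2000°) = (52.629, -29.043). The perpendicularity gives DC at right angles to KD; with |DC| = 18.8 on the right of KD, C = D + 18.8·(-0.090633, -0.99588) = (50.925, -47.766). Then cos ∠KCD = CK·CD / (|CK||CD|), giving 60.772°.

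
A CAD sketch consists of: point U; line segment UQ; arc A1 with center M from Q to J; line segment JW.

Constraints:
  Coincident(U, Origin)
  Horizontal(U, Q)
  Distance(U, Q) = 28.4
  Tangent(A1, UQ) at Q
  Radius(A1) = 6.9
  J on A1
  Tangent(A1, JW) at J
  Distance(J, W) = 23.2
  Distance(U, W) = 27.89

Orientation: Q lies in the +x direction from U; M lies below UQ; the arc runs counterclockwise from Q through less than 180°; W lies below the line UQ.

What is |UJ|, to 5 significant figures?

22.502

Checks: |MJ| = 6.900 ✓; ∠(MJ, JW) = 90.00° ✓; |JW| = 23.20 ✓; |UW| = 27.89 ✓.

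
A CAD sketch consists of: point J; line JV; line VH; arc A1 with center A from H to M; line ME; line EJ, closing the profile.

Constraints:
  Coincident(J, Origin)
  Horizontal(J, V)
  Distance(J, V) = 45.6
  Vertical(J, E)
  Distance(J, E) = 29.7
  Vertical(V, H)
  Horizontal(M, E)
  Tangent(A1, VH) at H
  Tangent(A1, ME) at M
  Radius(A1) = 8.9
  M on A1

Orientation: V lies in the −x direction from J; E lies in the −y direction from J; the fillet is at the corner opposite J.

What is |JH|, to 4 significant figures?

50.12

J is at the origin; J and V share the same y with |JV| = 45.6 and V on the −x side, so V = (-45.60, 0.000). J and E share the same x with |JE| = 29.7 and E on the −y side, so E = (0.000, -29.70). The virtual corner opposite J is at (-45.60, -29.70). The tangent condition forces AH to be normal to VH and A1 meets ME tangentially, so AM is at right angles to ME, with radius 8.9, so the center A sits 8.9 in from both sides at A = (-36.70, -20.80). That places the tangent points at H = (-45.60, -20.80) on VH and M = (-36.70, -29.70) on ME. Then |JH| = |H − J| = 50.12.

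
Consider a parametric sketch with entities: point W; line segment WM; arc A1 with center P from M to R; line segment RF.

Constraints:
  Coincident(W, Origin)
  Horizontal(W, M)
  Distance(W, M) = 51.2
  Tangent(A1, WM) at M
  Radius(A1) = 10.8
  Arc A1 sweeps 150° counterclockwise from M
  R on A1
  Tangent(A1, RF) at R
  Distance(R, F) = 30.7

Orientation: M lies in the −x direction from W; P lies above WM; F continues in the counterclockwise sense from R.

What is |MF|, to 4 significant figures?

41.34

On A1, M sits at bearing -90° from P; a 150° counterclockwise sweep puts R at bearing 60°, so R = P + 10.8·(cos 60°, sin 60°) = (-45.80, 20.15). The tangent condition forces PR to be normal to RF, so RF runs along (−sin 60°, cos 60°); with |RF| = 30.7, F = (-72.39, 35.50). Then |MF| = |F − M| = 41.34.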